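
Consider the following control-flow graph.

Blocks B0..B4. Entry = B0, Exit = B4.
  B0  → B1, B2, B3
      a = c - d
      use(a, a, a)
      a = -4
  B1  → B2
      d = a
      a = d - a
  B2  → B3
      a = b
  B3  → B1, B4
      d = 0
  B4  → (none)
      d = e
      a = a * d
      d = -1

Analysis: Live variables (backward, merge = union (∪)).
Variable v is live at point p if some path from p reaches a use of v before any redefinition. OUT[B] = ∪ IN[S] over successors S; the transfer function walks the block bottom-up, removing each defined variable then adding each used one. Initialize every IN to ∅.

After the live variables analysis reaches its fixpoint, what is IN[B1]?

Fixpoint table:
  B0:   IN={b, c, d, e}   OUT={a, b, e}
  B1:   IN={a, b, e}   OUT={b, e}
  B2:   IN={b, e}   OUT={a, b, e}
  B3:   IN={a, b, e}   OUT={a, b, e}
  B4:   IN={a, e}   OUT={}

Merge at B1: OUT[B1] = IN[B2] = {b, e}
Applying B1's transfer function to that OUT value gives IN[B1] (row B1 above).

Answer: {a, b, e}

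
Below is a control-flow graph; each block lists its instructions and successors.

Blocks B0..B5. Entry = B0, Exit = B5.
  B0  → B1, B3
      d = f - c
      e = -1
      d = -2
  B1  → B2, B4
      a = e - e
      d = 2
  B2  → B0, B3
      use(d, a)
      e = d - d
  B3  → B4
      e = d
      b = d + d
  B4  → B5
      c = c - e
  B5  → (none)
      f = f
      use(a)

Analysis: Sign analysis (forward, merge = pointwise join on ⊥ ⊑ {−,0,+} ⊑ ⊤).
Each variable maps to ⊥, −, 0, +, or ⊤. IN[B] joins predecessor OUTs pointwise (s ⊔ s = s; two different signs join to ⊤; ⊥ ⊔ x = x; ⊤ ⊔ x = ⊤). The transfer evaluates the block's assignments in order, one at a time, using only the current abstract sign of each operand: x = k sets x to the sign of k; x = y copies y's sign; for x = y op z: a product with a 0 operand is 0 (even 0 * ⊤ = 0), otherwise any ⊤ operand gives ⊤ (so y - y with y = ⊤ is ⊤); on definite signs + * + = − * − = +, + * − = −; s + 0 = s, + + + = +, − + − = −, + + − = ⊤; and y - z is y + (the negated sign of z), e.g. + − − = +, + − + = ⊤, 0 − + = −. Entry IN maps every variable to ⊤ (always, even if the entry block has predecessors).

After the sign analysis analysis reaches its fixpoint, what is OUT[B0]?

Per-block solution:
  B0:  IN=(all ⊤)  OUT={d:-, e:-; rest ⊤}
  B1:  IN={d:-, e:-; rest ⊤}  OUT={d:+, e:-; rest ⊤}
  B2:  IN={d:+, e:-; rest ⊤}  OUT={d:+; rest ⊤}
  B3:  IN=(all ⊤)  OUT=(all ⊤)
  B4:  IN=(all ⊤)  OUT=(all ⊤)
  B5:  IN=(all ⊤)  OUT=(all ⊤)

Merge at B0 (entry node, so the boundary value (all ⊤) is joined with the incoming edge(s)): IN[B0] = (all ⊤) ⊔ OUT[B2] = {a: ⊤, b: ⊤, c: ⊤, d: ⊤, e: ⊤, f: ⊤}
Applying B0's transfer function to that IN value gives OUT[B0] (row B0 above).

Answer: {a: ⊤, b: ⊤, c: ⊤, d: -, e: -, f: ⊤}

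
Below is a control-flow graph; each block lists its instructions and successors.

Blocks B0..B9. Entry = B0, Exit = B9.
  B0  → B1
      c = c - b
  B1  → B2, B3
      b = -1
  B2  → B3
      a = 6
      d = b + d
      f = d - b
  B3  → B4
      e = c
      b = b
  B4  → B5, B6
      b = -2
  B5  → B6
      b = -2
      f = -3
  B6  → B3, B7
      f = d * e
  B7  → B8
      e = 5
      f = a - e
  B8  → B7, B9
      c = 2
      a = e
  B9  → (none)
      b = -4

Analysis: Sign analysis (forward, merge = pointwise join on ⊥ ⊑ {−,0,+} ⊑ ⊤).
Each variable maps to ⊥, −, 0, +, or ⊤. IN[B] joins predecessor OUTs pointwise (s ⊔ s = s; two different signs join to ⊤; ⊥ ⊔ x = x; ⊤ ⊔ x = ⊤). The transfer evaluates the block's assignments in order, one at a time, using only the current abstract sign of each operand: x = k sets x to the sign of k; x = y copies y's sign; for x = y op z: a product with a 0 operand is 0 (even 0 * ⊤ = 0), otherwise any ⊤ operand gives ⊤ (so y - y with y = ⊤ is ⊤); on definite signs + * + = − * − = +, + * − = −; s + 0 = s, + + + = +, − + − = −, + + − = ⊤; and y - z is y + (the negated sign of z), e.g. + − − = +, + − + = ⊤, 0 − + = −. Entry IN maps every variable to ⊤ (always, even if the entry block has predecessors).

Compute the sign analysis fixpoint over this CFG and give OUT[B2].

Per-block solution:
  B0:  IN=(all ⊤)  OUT=(all ⊤)
  B1:  IN=(all ⊤)  OUT={b:-; rest ⊤}
  B2:  IN={b:-; rest ⊤}  OUT={a:+, b:-; rest ⊤}
  B3:  IN={b:-; rest ⊤}  OUT={b:-; rest ⊤}
  B4:  IN={b:-; rest ⊤}  OUT={b:-; rest ⊤}
  B5:  IN={b:-; rest ⊤}  OUT={b:-, f:-; rest ⊤}
  B6:  IN={b:-; rest ⊤}  OUT={b:-; rest ⊤}
  B7:  IN={b:-; rest ⊤}  OUT={b:-, e:+; rest ⊤}
  B8:  IN={b:-, e:+; rest ⊤}  OUT={a:+, b:-, c:+, e:+; rest ⊤}
  B9:  IN={a:+, b:-, c:+, e:+; rest ⊤}  OUT={a:+, b:-, c:+, e:+; rest ⊤}

Merge at B2: IN[B2] = OUT[B1] = {a: ⊤, b: -, c: ⊤, d: ⊤, e: ⊤, f: ⊤}
Applying B2's transfer function to that IN value gives OUT[B2] (row B2 above).

Answer: {a: +, b: -, c: ⊤, d: ⊤, e: ⊤, f: ⊤}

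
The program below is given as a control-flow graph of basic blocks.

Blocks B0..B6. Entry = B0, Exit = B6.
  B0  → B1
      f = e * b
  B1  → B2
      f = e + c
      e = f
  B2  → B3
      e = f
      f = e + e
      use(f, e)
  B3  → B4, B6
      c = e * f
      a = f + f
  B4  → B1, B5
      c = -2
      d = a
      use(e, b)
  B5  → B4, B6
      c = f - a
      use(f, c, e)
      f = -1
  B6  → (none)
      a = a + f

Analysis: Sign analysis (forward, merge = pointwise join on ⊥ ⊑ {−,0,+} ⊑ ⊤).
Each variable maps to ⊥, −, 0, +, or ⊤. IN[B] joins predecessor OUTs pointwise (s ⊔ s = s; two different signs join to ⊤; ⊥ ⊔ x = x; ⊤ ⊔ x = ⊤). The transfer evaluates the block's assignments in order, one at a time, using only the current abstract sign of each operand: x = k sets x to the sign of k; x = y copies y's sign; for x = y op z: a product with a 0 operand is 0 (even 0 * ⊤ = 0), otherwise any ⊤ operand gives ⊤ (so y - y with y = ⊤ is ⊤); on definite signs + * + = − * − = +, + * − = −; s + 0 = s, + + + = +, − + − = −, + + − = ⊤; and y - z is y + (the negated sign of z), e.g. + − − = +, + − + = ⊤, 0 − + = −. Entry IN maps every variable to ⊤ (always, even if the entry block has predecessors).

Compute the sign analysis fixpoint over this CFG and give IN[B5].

Answer: {a: ⊤, b: ⊤, c: -, d: ⊤, e: ⊤, f: ⊤}

Working:
Fixpoint table:
  B0:   IN=(all ⊤)   OUT=(all ⊤)
  B1:   IN=(all ⊤)   OUT=(all ⊤)
  B2:   IN=(all ⊤)   OUT=(all ⊤)
  B3:   IN=(all ⊤)   OUT=(all ⊤)
  B4:   IN=(all ⊤)   OUT={c:-; rest ⊤}
  B5:   IN={c:-; rest ⊤}   OUT={f:-; rest ⊤}
  B6:   IN=(all ⊤)   OUT=(all ⊤)

Merge at B5: IN[B5] = OUT[B4] = {a: ⊤, b: ⊤, c: -, d: ⊤, e: ⊤, f: ⊤}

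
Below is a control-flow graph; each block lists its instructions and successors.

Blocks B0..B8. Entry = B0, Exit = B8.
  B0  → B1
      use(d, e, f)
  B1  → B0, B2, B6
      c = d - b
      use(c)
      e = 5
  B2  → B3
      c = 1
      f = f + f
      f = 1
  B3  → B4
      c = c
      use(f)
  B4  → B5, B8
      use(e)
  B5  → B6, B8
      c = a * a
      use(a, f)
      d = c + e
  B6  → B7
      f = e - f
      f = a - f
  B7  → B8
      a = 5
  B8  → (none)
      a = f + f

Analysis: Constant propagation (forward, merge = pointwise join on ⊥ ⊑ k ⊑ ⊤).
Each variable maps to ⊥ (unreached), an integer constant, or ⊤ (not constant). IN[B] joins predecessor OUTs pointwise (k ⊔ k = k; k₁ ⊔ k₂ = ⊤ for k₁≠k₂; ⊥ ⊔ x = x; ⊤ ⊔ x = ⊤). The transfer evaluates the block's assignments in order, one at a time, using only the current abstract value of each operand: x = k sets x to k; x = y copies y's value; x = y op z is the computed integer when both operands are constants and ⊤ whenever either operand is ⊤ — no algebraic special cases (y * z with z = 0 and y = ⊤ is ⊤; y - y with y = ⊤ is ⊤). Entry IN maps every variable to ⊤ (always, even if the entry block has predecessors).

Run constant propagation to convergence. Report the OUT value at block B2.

Answer: {a: ⊤, b: ⊤, c: 1, d: ⊤, e: 5, f: 1}

Trace:
Per-block solution:
  B0:   IN=(all ⊤)   OUT=(all ⊤)
  B1:   IN=(all ⊤)   OUT={e:5; rest ⊤}
  B2:   IN={e:5; rest ⊤}   OUT={c:1, e:5, f:1; rest ⊤}
  B3:   IN={c:1, e:5, f:1; rest ⊤}   OUT={c:1, e:5, f:1; rest ⊤}
  B4:   IN={c:1, e:5, f:1; rest ⊤}   OUT={c:1, e:5, f:1; rest ⊤}
  B5:   IN={c:1, e:5, f:1; rest ⊤}   OUT={e:5, f:1; rest ⊤}
  B6:   IN={e:5; rest ⊤}   OUT={e:5; rest ⊤}
  B7:   IN={e:5; rest ⊤}   OUT={a:5, e:5; rest ⊤}
  B8:   IN={e:5; rest ⊤}   OUT={e:5; rest ⊤}

Merge at B2: IN[B2] = OUT[B1] = {a: ⊤, b: ⊤, c: ⊤, d: ⊤, e: 5, f: ⊤}
Applying B2's transfer function to that IN value gives OUT[B2] (row B2 above).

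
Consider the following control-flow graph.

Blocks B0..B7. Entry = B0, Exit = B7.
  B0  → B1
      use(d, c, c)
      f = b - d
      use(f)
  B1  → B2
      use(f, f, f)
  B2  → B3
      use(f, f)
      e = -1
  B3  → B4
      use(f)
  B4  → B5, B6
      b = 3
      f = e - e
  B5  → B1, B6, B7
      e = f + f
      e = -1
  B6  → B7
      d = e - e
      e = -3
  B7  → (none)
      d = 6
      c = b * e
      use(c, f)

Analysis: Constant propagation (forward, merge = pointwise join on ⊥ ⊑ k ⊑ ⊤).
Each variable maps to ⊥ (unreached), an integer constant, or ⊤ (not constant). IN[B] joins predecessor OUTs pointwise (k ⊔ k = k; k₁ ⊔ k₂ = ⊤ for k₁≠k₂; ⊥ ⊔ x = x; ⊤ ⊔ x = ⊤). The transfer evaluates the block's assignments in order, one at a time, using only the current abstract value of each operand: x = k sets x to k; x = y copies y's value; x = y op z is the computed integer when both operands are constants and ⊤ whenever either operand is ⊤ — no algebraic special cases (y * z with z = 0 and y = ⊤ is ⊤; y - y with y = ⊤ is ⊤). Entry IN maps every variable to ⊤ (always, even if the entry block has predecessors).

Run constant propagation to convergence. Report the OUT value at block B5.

Answer: {a: ⊤, b: 3, c: ⊤, d: ⊤, e: -1, f: 0}

Trace:
Fixpoint table:
  B0: | IN=(all ⊤) | OUT=(all ⊤)
  B1: | IN=(all ⊤) | OUT=(all ⊤)
  B2: | IN=(all ⊤) | OUT={e:-1; rest ⊤}
  B3: | IN={e:-1; rest ⊤} | OUT={e:-1; rest ⊤}
  B4: | IN={e:-1; rest ⊤} | OUT={b:3, e:-1, f:0; rest ⊤}
  B5: | IN={b:3, e:-1, f:0; rest ⊤} | OUT={b:3, e:-1, f:0; rest ⊤}
  B6: | IN={b:3, e:-1, f:0; rest ⊤} | OUT={b:3, d:0, e:-3, f:0; rest ⊤}
  B7: | IN={b:3, f:0; rest ⊤} | OUT={b:3, d:6, f:0; rest ⊤}

Merge at B5: IN[B5] = OUT[B4] = {a: ⊤, b: 3, c: ⊤, d: ⊤, e: -1, f: 0}
Applying B5's transfer function to that IN value gives OUT[B5] (row B5 above).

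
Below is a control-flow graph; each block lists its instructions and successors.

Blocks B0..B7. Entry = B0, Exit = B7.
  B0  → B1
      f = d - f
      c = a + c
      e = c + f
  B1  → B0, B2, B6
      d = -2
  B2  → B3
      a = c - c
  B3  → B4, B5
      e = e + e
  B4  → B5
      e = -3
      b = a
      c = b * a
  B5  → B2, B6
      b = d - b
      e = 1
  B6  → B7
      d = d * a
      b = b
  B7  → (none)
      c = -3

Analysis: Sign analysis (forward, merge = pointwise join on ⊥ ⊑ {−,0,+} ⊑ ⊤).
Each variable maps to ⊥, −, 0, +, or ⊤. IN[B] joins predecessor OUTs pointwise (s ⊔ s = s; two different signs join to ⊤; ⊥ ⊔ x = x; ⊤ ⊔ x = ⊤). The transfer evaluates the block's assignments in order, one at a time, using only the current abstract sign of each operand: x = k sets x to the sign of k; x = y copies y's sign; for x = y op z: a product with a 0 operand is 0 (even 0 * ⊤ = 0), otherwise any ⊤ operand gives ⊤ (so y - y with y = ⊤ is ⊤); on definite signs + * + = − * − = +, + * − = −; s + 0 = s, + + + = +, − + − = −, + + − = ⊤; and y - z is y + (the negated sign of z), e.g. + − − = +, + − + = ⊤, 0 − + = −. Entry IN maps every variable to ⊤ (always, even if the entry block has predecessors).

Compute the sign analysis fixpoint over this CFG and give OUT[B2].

Answer: {a: ⊤, b: ⊤, c: ⊤, d: -, e: ⊤, f: ⊤}

Working:
Converged values:
  B0:  IN=(all ⊤)  OUT=(all ⊤)
  B1:  IN=(all ⊤)  OUT={d:-; rest ⊤}
  B2:  IN={d:-; rest ⊤}  OUT={d:-; rest ⊤}
  B3:  IN={d:-; rest ⊤}  OUT={d:-; rest ⊤}
  B4:  IN={d:-; rest ⊤}  OUT={d:-, e:-; rest ⊤}
  B5:  IN={d:-; rest ⊤}  OUT={d:-, e:+; rest ⊤}
  B6:  IN={d:-; rest ⊤}  OUT=(all ⊤)
  B7:  IN=(all ⊤)  OUT={c:-; rest ⊤}

Merge at B2: IN[B2] = OUT[B1] ⊔ OUT[B5] = {a: ⊤, b: ⊤, c: ⊤, d: -, e: ⊤, f: ⊤}
Applying B2's transfer function to that IN value gives OUT[B2] (row B2 above).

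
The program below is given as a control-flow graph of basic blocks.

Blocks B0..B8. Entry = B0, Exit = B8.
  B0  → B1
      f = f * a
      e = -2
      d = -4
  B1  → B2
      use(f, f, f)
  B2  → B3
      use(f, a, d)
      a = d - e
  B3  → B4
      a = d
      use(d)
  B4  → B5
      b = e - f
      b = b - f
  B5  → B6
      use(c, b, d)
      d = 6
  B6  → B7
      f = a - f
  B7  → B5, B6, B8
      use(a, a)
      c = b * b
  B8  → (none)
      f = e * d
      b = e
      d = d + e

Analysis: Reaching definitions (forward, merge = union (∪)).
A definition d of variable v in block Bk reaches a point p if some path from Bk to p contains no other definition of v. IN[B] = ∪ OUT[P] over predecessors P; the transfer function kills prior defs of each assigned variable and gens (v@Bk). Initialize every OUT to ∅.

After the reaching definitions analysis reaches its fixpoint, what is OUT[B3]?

Converged values:
  B0:   IN={}   OUT={d@B0, e@B0, f@B0}
  B1:   IN={d@B0, e@B0, f@B0}   OUT={d@B0, e@B0, f@B0}
  B2:   IN={d@B0, e@B0, f@B0}   OUT={a@B2, d@B0, e@B0, f@B0}
  B3:   IN={a@B2, d@B0, e@B0, f@B0}   OUT={a@B3, d@B0, e@B0, f@B0}
  B4:   IN={a@B3, d@B0, e@B0, f@B0}   OUT={a@B3, b@B4, d@B0, e@B0, f@B0}
  B5:   IN={a@B3, b@B4, c@B7, d@B0, d@B5, e@B0, f@B0, f@B6}   OUT={a@B3, b@B4, c@B7, d@B5, e@B0, f@B0, f@B6}
  B6:   IN={a@B3, b@B4, c@B7, d@B5, e@B0, f@B0, f@B6}   OUT={a@B3, b@B4, c@B7, d@B5, e@B0, f@B6}
  B7:   IN={a@B3, b@B4, c@B7, d@B5, e@B0, f@B6}   OUT={a@B3, b@B4, c@B7, d@B5, e@B0, f@B6}
  B8:   IN={a@B3, b@B4, c@B7, d@B5, e@B0, f@B6}   OUT={a@B3, b@B8, c@B7, d@B8, e@B0, f@B8}

Merge at B3: IN[B3] = OUT[B2] = {a@B2, d@B0, e@B0, f@B0}
Applying B3's transfer function to that IN value gives OUT[B3] (row B3 above).

Answer: {a@B3, d@B0, e@B0, f@B0}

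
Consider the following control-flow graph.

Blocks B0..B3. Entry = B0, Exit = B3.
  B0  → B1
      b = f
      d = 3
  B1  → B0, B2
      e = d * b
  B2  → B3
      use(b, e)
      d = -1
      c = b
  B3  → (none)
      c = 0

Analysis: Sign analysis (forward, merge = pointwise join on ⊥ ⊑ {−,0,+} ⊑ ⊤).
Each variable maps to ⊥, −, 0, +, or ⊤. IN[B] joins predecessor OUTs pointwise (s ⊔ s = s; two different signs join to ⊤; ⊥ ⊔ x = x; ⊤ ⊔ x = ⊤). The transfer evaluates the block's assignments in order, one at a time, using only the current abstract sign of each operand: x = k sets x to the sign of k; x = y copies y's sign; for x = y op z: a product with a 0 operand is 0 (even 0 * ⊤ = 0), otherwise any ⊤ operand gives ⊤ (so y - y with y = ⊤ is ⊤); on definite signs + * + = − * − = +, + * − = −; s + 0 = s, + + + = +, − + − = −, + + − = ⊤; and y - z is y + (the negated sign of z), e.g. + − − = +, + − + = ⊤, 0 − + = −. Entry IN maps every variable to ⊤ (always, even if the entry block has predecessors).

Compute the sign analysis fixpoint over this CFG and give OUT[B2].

Fixpoint table:
  B0:  IN=(all ⊤)  OUT={d:+; rest ⊤}
  B1:  IN={d:+; rest ⊤}  OUT={d:+; rest ⊤}
  B2:  IN={d:+; rest ⊤}  OUT={d:-; rest ⊤}
  B3:  IN={d:-; rest ⊤}  OUT={c:0, d:-; rest ⊤}

Merge at B2: IN[B2] = OUT[B1] = {a: ⊤, b: ⊤, c: ⊤, d: +, e: ⊤, f: ⊤}
Applying B2's transfer function to that IN value gives OUT[B2] (row B2 above).

Answer: {a: ⊤, b: ⊤, c: ⊤, d: -, e: ⊤, f: ⊤}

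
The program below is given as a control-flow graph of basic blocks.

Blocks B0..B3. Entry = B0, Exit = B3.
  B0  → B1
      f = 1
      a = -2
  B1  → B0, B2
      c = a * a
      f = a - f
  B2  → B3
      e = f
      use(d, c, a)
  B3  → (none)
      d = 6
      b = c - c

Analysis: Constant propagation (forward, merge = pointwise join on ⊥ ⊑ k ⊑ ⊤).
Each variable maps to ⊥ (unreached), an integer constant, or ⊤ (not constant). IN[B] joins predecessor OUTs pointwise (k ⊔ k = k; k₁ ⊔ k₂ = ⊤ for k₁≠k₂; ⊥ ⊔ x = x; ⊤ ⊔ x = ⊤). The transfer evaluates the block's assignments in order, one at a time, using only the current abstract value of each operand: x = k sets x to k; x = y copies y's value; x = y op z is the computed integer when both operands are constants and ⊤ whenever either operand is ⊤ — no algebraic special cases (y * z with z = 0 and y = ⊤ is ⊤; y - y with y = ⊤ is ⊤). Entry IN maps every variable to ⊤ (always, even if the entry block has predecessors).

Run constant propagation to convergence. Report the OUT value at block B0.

Answer: {a: -2, b: ⊤, c: ⊤, d: ⊤, e: ⊤, f: 1}

Trace:
Converged values:
  B0:   IN=(all ⊤)   OUT={a:-2, f:1; rest ⊤}
  B1:   IN={a:-2, f:1; rest ⊤}   OUT={a:-2, c:4, f:-3; rest ⊤}
  B2:   IN={a:-2, c:4, f:-3; rest ⊤}   OUT={a:-2, c:4, e:-3, f:-3; rest ⊤}
  B3:   IN={a:-2, c:4, e:-3, f:-3; rest ⊤}   OUT={a:-2, b:0, c:4, d:6, e:-3, f:-3; rest ⊤}

Merge at B0 (entry node, so the boundary value (all ⊤) is joined with the incoming edge(s)): IN[B0] = (all ⊤) ⊔ OUT[B1] = {a: ⊤, b: ⊤, c: ⊤, d: ⊤, e: ⊤, f: ⊤}
Applying B0's transfer function to that IN value gives OUT[B0] (row B0 above).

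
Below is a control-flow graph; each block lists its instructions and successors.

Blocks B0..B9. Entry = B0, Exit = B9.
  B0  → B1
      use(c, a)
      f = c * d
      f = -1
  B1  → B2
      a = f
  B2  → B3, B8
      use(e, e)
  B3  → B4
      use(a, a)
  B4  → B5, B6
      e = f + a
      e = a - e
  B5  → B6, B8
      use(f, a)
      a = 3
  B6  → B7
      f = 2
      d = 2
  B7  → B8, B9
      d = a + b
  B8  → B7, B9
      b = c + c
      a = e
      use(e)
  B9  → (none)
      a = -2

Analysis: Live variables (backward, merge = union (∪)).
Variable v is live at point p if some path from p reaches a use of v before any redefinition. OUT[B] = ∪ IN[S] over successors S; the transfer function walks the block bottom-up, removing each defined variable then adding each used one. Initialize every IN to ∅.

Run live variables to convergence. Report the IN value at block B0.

Answer: {a, b, c, d, e}

Trace:
Fixpoint table:
  B0:  IN={a, b, c, d, e}  OUT={b, c, e, f}
  B1:  IN={b, c, e, f}  OUT={a, b, c, e, f}
  B2:  IN={a, b, c, e, f}  OUT={a, b, c, e, f}
  B3:  IN={a, b, c, f}  OUT={a, b, c, f}
  B4:  IN={a, b, c, f}  OUT={a, b, c, e, f}
  B5:  IN={a, b, c, e, f}  OUT={a, b, c, e}
  B6:  IN={a, b, c, e}  OUT={a, b, c, e}
  B7:  IN={a, b, c, e}  OUT={c, e}
  B8:  IN={c, e}  OUT={a, b, c, e}
  B9:  IN={}  OUT={}

Merge at B0: OUT[B0] = IN[B1] = {b, c, e, f}
Applying B0's transfer function to that OUT value gives IN[B0] (row B0 above).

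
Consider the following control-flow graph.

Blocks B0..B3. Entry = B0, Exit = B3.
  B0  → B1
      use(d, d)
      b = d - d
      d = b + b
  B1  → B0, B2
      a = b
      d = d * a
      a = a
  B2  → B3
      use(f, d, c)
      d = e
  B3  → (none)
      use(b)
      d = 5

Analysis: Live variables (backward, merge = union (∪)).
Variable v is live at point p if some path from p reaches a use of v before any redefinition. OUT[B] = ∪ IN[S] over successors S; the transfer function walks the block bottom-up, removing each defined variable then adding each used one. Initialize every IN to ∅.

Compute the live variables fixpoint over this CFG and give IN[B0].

Fixpoint table:
  B0:  IN={c, d, e, f}  OUT={b, c, d, e, f}
  B1:  IN={b, c, d, e, f}  OUT={b, c, d, e, f}
  B2:  IN={b, c, d, e, f}  OUT={b}
  B3:  IN={b}  OUT={}

Merge at B0: OUT[B0] = IN[B1] = {b, c, d, e, f}
Applying B0's transfer function to that OUT value gives IN[B0] (row B0 above).

Answer: {c, d, e, f}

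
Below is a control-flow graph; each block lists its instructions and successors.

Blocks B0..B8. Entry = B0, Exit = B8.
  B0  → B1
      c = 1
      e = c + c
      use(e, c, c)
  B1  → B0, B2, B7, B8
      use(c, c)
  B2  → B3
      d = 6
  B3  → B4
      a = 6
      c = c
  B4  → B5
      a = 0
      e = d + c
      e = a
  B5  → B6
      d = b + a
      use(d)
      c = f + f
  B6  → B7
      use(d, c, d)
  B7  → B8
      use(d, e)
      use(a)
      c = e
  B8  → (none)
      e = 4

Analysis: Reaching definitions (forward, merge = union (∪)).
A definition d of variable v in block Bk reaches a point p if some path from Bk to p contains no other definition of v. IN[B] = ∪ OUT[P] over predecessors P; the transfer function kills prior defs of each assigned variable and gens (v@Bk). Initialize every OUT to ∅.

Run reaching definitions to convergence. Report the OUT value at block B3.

Per-block solution:
  B0:   IN={c@B0, e@B0}   OUT={c@B0, e@B0}
  B1:   IN={c@B0, e@B0}   OUT={c@B0, e@B0}
  B2:   IN={c@B0, e@B0}   OUT={c@B0, d@B2, e@B0}
  B3:   IN={c@B0, d@B2, e@B0}   OUT={a@B3, c@B3, d@B2, e@B0}
  B4:   IN={a@B3, c@B3, d@B2, e@B0}   OUT={a@B4, c@B3, d@B2, e@B4}
  B5:   IN={a@B4, c@B3, d@B2, e@B4}   OUT={a@B4, c@B5, d@B5, e@B4}
  B6:   IN={a@B4, c@B5, d@B5, e@B4}   OUT={a@B4, c@B5, d@B5, e@B4}
  B7:   IN={a@B4, c@B0, c@B5, d@B5, e@B0, e@B4}   OUT={a@B4, c@B7, d@B5, e@B0, e@B4}
  B8:   IN={a@B4, c@B0, c@B7, d@B5, e@B0, e@B4}   OUT={a@B4, c@B0, c@B7, d@B5, e@B8}

Merge at B3: IN[B3] = OUT[B2] = {c@B0, d@B2, e@B0}
Applying B3's transfer function to that IN value gives OUT[B3] (row B3 above).

Answer: {a@B3, c@B3, d@B2, e@B0}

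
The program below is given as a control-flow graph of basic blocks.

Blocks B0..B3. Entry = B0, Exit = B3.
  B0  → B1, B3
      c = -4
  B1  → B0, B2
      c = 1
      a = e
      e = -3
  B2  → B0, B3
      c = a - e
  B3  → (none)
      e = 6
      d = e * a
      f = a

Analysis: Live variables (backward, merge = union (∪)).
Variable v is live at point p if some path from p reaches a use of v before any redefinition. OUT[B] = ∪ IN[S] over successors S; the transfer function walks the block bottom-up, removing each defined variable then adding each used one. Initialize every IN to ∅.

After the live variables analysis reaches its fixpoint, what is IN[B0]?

Answer: {a, e}

Working:
Converged values:
  B0: | IN={a, e} | OUT={a, e}
  B1: | IN={e} | OUT={a, e}
  B2: | IN={a, e} | OUT={a, e}
  B3: | IN={a} | OUT={}

Merge at B0: OUT[B0] = IN[B1] ⊔ IN[B3] = {a, e}
Applying B0's transfer function to that OUT value gives IN[B0] (row B0 above).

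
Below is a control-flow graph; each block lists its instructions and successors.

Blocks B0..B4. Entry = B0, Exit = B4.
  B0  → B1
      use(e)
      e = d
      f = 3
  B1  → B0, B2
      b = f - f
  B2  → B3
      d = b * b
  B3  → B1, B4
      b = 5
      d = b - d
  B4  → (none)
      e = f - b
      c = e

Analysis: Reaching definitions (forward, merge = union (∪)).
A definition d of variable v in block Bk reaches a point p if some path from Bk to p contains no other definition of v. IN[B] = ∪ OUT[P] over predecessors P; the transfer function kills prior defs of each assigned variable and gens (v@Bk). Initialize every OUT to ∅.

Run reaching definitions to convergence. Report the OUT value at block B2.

Converged values:
  B0:  IN={b@B1, d@B3, e@B0, f@B0}  OUT={b@B1, d@B3, e@B0, f@B0}
  B1:  IN={b@B1, b@B3, d@B3, e@B0, f@B0}  OUT={b@B1, d@B3, e@B0, f@B0}
  B2:  IN={b@B1, d@B3, e@B0, f@B0}  OUT={b@B1, d@B2, e@B0, f@B0}
  B3:  IN={b@B1, d@B2, e@B0, f@B0}  OUT={b@B3, d@B3, e@B0, f@B0}
  B4:  IN={b@B3, d@B3, e@B0, f@B0}  OUT={b@B3, c@B4, d@B3, e@B4, f@B0}

Merge at B2: IN[B2] = OUT[B1] = {b@B1, d@B3, e@B0, f@B0}
Applying B2's transfer function to that IN value gives OUT[B2] (row B2 above).

Answer: {b@B1, d@B2, e@B0, f@B0}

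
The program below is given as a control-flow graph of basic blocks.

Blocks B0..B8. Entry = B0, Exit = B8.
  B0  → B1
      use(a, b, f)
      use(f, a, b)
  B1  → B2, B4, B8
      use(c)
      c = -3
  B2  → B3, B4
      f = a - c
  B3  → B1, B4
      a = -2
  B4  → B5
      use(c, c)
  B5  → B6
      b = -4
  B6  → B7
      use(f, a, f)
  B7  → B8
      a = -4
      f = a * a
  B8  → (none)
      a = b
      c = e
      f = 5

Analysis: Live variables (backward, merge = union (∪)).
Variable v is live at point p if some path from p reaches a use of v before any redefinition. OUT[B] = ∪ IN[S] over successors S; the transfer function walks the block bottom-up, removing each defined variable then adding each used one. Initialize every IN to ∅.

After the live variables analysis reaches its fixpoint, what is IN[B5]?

Answer: {a, e, f}

Trace:
Fixpoint table:
  B0:  IN={a, b, c, e, f}  OUT={a, b, c, e, f}
  B1:  IN={a, b, c, e, f}  OUT={a, b, c, e, f}
  B2:  IN={a, b, c, e}  OUT={a, b, c, e, f}
  B3:  IN={b, c, e, f}  OUT={a, b, c, e, f}
  B4:  IN={a, c, e, f}  OUT={a, e, f}
  B5:  IN={a, e, f}  OUT={a, b, e, f}
  B6:  IN={a, b, e, f}  OUT={b, e}
  B7:  IN={b, e}  OUT={b, e}
  B8:  IN={b, e}  OUT={}

Merge at B5: OUT[B5] = IN[B6] = {a, b, e, f}
Applying B5's transfer function to that OUT value gives IN[B5] (row B5 above).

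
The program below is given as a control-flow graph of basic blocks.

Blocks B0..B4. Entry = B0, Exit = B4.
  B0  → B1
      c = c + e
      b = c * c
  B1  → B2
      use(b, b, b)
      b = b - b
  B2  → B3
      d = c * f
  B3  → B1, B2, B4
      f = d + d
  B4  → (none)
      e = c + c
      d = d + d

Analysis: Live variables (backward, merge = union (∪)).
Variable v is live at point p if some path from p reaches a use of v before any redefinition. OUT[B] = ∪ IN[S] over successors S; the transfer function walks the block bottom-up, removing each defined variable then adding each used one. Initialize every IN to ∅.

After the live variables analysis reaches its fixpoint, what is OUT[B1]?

Fixpoint table:
  B0: | IN={c, e, f} | OUT={b, c, f}
  B1: | IN={b, c, f} | OUT={b, c, f}
  B2: | IN={b, c, f} | OUT={b, c, d}
  B3: | IN={b, c, d} | OUT={b, c, d, f}
  B4: | IN={c, d} | OUT={}

Merge at B1: OUT[B1] = IN[B2] = {b, c, f}

Answer: {b, c, f}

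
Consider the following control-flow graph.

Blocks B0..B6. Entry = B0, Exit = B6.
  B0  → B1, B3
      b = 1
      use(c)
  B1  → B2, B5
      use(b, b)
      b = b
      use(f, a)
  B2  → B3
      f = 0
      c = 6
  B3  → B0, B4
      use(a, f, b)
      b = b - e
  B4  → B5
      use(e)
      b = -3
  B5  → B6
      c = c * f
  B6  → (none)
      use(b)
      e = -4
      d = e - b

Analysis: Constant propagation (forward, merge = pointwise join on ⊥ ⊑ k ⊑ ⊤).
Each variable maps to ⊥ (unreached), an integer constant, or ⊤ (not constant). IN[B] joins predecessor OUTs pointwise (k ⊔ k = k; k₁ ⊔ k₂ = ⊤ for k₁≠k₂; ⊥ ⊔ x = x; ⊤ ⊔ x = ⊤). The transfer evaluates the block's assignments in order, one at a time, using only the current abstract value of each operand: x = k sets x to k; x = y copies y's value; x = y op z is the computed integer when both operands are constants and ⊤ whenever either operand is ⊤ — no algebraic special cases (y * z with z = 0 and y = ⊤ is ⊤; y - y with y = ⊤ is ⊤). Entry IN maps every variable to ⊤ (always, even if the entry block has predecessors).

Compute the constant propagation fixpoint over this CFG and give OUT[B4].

Answer: {a: ⊤, b: -3, c: ⊤, d: ⊤, e: ⊤, f: ⊤}

Working:
Converged values:
  B0:  IN=(all ⊤)  OUT={b:1; rest ⊤}
  B1:  IN={b:1; rest ⊤}  OUT={b:1; rest ⊤}
  B2:  IN={b:1; rest ⊤}  OUT={b:1, c:6, f:0; rest ⊤}
  B3:  IN={b:1; rest ⊤}  OUT=(all ⊤)
  B4:  IN=(all ⊤)  OUT={b:-3; rest ⊤}
  B5:  IN=(all ⊤)  OUT=(all ⊤)
  B6:  IN=(all ⊤)  OUT={e:-4; rest ⊤}

Merge at B4: IN[B4] = OUT[B3] = {a: ⊤, b: ⊤, c: ⊤, d: ⊤, e: ⊤, f: ⊤}
Applying B4's transfer function to that IN value gives OUT[B4] (row B4 above).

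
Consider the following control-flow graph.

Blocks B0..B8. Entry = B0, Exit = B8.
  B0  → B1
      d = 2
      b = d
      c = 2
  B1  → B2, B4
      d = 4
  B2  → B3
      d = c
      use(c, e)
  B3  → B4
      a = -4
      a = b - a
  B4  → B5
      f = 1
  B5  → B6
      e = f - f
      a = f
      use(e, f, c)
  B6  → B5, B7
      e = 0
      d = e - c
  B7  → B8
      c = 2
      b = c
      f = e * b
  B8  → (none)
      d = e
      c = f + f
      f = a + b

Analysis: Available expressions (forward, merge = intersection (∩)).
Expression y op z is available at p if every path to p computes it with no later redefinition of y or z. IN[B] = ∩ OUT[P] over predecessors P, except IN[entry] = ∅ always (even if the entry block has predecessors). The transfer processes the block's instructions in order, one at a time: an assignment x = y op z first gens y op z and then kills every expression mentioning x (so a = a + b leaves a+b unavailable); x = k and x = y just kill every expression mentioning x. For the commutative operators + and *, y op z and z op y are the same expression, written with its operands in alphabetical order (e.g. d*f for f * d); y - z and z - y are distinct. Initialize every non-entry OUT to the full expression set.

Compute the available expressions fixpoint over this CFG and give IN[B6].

Fixpoint table:
  B0:   IN={}   OUT={}
  B1:   IN={}   OUT={}
  B2:   IN={}   OUT={}
  B3:   IN={}   OUT={}
  B4:   IN={}   OUT={}
  B5:   IN={}   OUT={f-f}
  B6:   IN={f-f}   OUT={e-c, f-f}
  B7:   IN={e-c, f-f}   OUT={b*e}
  B8:   IN={b*e}   OUT={a+b, b*e}

Merge at B6: IN[B6] = OUT[B5] = {f-f}

Answer: {f-f}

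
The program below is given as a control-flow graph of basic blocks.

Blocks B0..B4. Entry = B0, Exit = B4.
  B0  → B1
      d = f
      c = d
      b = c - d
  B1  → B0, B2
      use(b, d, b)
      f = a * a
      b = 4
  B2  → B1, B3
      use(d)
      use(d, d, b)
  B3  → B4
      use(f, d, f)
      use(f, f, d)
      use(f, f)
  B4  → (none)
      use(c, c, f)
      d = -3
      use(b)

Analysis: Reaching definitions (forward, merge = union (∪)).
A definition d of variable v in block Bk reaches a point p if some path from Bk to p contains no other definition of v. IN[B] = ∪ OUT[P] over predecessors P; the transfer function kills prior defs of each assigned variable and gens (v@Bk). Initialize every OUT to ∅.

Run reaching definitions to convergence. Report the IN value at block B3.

Answer: {b@B1, c@B0, d@B0, f@B1}

Trace:
Fixpoint table:
  B0:   IN={b@B1, c@B0, d@B0, f@B1}   OUT={b@B0, c@B0, d@B0, f@B1}
  B1:   IN={b@B0, b@B1, c@B0, d@B0, f@B1}   OUT={b@B1, c@B0, d@B0, f@B1}
  B2:   IN={b@B1, c@B0, d@B0, f@B1}   OUT={b@B1, c@B0, d@B0, f@B1}
  B3:   IN={b@B1, c@B0, d@B0, f@B1}   OUT={b@B1, c@B0, d@B0, f@B1}
  B4:   IN={b@B1, c@B0, d@B0, f@B1}   OUT={b@B1, c@B0, d@B4, f@B1}

Merge at B3: IN[B3] = OUT[B2] = {b@B1, c@B0, d@B0, f@B1}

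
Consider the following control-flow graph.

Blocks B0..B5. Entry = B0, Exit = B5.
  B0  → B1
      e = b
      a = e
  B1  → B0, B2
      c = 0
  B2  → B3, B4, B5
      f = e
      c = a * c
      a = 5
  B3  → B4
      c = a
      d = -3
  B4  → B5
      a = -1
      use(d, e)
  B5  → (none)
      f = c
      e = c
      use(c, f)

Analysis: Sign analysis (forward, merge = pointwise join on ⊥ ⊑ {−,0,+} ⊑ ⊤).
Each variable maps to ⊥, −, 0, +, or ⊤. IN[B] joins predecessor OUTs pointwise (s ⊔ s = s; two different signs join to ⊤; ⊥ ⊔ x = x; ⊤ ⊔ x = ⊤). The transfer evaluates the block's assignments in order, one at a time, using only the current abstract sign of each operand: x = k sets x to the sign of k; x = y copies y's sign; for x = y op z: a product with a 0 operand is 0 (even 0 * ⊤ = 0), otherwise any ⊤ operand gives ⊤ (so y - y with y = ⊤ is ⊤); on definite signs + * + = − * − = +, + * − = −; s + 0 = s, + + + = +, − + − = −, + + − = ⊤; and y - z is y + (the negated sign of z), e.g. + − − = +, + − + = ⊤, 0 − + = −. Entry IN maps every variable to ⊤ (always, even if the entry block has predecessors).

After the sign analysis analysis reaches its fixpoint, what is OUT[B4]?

Answer: {a: -, b: ⊤, c: ⊤, d: ⊤, e: ⊤, f: ⊤}

Derivation:
Converged values:
  B0:  IN=(all ⊤)  OUT=(all ⊤)
  B1:  IN=(all ⊤)  OUT={c:0; rest ⊤}
  B2:  IN={c:0; rest ⊤}  OUT={a:+, c:0; rest ⊤}
  B3:  IN={a:+, c:0; rest ⊤}  OUT={a:+, c:+, d:-; rest ⊤}
  B4:  IN={a:+; rest ⊤}  OUT={a:-; rest ⊤}
  B5:  IN=(all ⊤)  OUT=(all ⊤)

Merge at B4: IN[B4] = OUT[B2] ⊔ OUT[B3] = {a: +, b: ⊤, c: ⊤, d: ⊤, e: ⊤, f: ⊤}
Applying B4's transfer function to that IN value gives OUT[B4] (row B4 above).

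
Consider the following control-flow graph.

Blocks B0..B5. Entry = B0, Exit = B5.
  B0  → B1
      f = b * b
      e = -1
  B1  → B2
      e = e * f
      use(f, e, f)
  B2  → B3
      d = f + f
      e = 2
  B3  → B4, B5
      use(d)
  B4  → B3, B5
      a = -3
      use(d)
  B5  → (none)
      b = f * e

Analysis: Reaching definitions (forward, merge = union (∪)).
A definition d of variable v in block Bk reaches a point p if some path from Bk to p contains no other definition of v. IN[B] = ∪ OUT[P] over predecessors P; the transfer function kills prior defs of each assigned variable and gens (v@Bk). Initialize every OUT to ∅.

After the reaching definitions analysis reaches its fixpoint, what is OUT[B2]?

Answer: {d@B2, e@B2, f@B0}

Trace:
Per-block solution:
  B0:  IN={}  OUT={e@B0, f@B0}
  B1:  IN={e@B0, f@B0}  OUT={e@B1, f@B0}
  B2:  IN={e@B1, f@B0}  OUT={d@B2, e@B2, f@B0}
  B3:  IN={a@B4, d@B2, e@B2, f@B0}  OUT={a@B4, d@B2, e@B2, f@B0}
  B4:  IN={a@B4, d@B2, e@B2, f@B0}  OUT={a@B4, d@B2, e@B2, f@B0}
  B5:  IN={a@B4, d@B2, e@B2, f@B0}  OUT={a@B4, b@B5, d@B2, e@B2, f@B0}

Merge at B2: IN[B2] = OUT[B1] = {e@B1, f@B0}
Applying B2's transfer function to that IN value gives OUT[B2] (row B2 above).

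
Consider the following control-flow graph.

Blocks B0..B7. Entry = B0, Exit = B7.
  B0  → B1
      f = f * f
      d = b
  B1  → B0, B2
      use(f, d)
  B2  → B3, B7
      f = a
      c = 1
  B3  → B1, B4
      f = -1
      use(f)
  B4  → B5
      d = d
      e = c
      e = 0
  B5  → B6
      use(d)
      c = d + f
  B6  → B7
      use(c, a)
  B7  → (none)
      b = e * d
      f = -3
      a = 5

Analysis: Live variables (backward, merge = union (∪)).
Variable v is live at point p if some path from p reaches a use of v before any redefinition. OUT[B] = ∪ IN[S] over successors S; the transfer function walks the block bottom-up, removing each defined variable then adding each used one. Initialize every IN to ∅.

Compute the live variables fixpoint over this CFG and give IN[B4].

Answer: {a, c, d, f}

Working:
Converged values:
  B0:   IN={a, b, e, f}   OUT={a, b, d, e, f}
  B1:   IN={a, b, d, e, f}   OUT={a, b, d, e, f}
  B2:   IN={a, b, d, e}   OUT={a, b, c, d, e}
  B3:   IN={a, b, c, d, e}   OUT={a, b, c, d, e, f}
  B4:   IN={a, c, d, f}   OUT={a, d, e, f}
  B5:   IN={a, d, e, f}   OUT={a, c, d, e}
  B6:   IN={a, c, d, e}   OUT={d, e}
  B7:   IN={d, e}   OUT={}

Merge at B4: OUT[B4] = IN[B5] = {a, d, e, f}
Applying B4's transfer function to that OUT value gives IN[B4] (row B4 above).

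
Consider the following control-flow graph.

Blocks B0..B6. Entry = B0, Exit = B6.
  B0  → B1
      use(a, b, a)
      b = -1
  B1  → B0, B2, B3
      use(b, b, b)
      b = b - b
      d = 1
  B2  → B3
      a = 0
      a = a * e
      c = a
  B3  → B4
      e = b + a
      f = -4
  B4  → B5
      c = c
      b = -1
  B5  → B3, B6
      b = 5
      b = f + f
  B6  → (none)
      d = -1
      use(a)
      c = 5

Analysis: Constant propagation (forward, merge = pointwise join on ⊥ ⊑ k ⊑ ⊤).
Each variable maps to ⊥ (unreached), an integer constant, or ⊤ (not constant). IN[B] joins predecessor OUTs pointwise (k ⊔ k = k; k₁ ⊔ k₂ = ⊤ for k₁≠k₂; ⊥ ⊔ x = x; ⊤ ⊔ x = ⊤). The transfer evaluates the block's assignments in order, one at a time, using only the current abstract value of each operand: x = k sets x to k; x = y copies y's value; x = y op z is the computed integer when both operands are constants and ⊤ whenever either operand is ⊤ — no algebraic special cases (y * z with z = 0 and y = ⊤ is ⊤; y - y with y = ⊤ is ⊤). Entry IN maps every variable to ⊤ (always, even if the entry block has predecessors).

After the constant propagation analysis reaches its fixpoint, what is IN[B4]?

Answer: {a: ⊤, b: ⊤, c: ⊤, d: 1, e: ⊤, f: -4}

Derivation:
Fixpoint table:
  B0:   IN=(all ⊤)   OUT={b:-1; rest ⊤}
  B1:   IN={b:-1; rest ⊤}   OUT={b:0, d:1; rest ⊤}
  B2:   IN={b:0, d:1; rest ⊤}   OUT={b:0, d:1; rest ⊤}
  B3:   IN={d:1; rest ⊤}   OUT={d:1, f:-4; rest ⊤}
  B4:   IN={d:1, f:-4; rest ⊤}   OUT={b:-1, d:1, f:-4; rest ⊤}
  B5:   IN={b:-1, d:1, f:-4; rest ⊤}   OUT={b:-8, d:1, f:-4; rest ⊤}
  B6:   IN={b:-8, d:1, f:-4; rest ⊤}   OUT={b:-8, c:5, d:-1, f:-4; rest ⊤}

Merge at B4: IN[B4] = OUT[B3] = {a: ⊤, b: ⊤, c: ⊤, d: 1, e: ⊤, f: -4}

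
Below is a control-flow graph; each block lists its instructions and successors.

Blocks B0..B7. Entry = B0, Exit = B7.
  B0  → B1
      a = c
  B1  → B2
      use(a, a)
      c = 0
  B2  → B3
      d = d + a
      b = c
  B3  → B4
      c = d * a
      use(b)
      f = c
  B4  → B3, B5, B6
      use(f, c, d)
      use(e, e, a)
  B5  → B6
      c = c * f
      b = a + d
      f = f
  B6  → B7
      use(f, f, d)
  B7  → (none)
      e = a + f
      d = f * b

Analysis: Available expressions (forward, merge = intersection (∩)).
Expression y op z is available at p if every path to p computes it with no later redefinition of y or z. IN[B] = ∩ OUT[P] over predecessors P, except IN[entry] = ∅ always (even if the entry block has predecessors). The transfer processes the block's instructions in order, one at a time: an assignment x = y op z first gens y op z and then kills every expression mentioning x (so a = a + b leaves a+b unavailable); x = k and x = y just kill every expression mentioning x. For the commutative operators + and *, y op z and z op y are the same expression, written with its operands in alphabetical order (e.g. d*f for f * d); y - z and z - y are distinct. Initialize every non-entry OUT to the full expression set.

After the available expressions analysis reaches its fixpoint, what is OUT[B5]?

Answer: {a*d, a+d}

Working:
Per-block solution:
  B0:  IN={}  OUT={}
  B1:  IN={}  OUT={}
  B2:  IN={}  OUT={}
  B3:  IN={}  OUT={a*d}
  B4:  IN={a*d}  OUT={a*d}
  B5:  IN={a*d}  OUT={a*d, a+d}
  B6:  IN={a*d}  OUT={a*d}
  B7:  IN={a*d}  OUT={a+f, b*f}

Merge at B5: IN[B5] = OUT[B4] = {a*d}
Applying B5's transfer function to that IN value gives OUT[B5] (row B5 above).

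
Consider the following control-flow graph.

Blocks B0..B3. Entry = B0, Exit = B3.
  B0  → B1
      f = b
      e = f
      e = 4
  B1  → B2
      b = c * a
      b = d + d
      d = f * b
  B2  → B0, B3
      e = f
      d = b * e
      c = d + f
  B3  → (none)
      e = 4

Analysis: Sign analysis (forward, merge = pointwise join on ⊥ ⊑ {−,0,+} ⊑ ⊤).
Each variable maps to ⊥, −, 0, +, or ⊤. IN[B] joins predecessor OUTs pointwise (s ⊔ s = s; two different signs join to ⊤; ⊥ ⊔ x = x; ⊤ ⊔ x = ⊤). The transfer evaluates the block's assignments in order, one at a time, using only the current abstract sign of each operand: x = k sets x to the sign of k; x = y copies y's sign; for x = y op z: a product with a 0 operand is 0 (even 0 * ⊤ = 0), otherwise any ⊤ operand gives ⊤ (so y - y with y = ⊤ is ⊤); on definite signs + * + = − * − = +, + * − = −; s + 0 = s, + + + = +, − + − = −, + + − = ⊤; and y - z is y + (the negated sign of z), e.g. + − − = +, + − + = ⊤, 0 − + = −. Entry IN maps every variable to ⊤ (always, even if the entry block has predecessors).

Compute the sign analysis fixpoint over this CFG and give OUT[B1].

Answer: {a: ⊤, b: ⊤, c: ⊤, d: ⊤, e: +, f: ⊤}

Trace:
Fixpoint table:
  B0: | IN=(all ⊤) | OUT={e:+; rest ⊤}
  B1: | IN={e:+; rest ⊤} | OUT={e:+; rest ⊤}
  B2: | IN={e:+; rest ⊤} | OUT=(all ⊤)
  B3: | IN=(all ⊤) | OUT={e:+; rest ⊤}

Merge at B1: IN[B1] = OUT[B0] = {a: ⊤, b: ⊤, c: ⊤, d: ⊤, e: +, f: ⊤}
Applying B1's transfer function to that IN value gives OUT[B1] (row B1 above).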